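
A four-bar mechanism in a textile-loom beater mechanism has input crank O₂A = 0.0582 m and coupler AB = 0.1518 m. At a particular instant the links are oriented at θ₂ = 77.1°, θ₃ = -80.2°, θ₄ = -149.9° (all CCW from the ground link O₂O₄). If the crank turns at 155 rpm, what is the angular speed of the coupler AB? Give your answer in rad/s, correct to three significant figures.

4.85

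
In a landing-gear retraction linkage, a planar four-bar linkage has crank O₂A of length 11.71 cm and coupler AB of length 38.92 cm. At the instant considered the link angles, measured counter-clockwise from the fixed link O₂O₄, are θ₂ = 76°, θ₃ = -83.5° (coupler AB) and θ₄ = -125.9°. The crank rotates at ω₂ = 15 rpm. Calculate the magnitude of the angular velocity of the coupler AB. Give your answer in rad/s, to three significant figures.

0.261

ω₂ = 1.571 rad/s (from 15 rpm).
Differentiating the loop-closure r₂e^{iθ₂}+r₃e^{iθ₃}=r₁+r₄e^{iθ₄} gives r₂ω₂e^{iθ₂}+r₃ω₃e^{iθ₃}=r₄ω₄e^{iθ₄}.
Eliminating the other unknown: ω₃ = r₂ω₂ sin(θ₄−θ₂) / [r₃ sin(θ₃−θ₄)].
Numerator sine = +0.37299; denominator sine = +0.67430.
Result = 0.1171·1.571·(+0.37299) / (0.3892·(+0.67430)) = +0.26142 rad/s; magnitude 0.26142 rad/s.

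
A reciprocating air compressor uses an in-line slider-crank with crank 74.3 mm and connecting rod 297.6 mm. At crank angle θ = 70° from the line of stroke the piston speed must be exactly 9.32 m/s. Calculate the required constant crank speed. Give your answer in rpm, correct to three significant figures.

For an in-line slider-crank, |v_piston| = rω|sinθ|·[1 + r cosθ/√(L² − r² sin²θ)].
With r = 0.0743 m, L = 0.2976 m, θ = 70°: the bracketed kinematic factor |dx/dθ| = 0.075952 m.
ω = v/|dx/dθ| = 9.32/0.075952 = 122.71 rad/s.
N = 60ω/(2π) = 1171.8 rpm.

1170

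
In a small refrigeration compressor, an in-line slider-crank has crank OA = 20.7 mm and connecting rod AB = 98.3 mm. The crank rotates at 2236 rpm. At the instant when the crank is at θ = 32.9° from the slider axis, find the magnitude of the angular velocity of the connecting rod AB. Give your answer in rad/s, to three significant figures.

ω = 234.2 rad/s (converted from 2236 rpm).
The rod makes angle φ with the slider axis where L sinφ = r sinθ; differentiating, L cosφ·φ̇ = r ω cosθ.
L cosφ = √(L² − r² sin²θ) = 0.097655 m.
|ω_rod| = r ω |cosθ| / √(L² − r² sin²θ) = 0.0207·234.2·0.83962/0.097655 = 41.673 rad/s.

41.7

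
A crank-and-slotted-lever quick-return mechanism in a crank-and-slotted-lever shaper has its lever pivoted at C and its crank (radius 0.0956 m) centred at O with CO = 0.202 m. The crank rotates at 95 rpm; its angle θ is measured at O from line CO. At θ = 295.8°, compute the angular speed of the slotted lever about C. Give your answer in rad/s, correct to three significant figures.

2.61

ω = 9.948 rad/s (from 95 rpm).
Crank pin A relative to C: A = (d + r cosθ, r sinθ); lever angle φ = atan2(r sinθ, d + r cosθ).
Differentiating tanφ: φ̇ = rω(d cosθ + r)/(d² + r² + 2dr cosθ).
d² + r² + 2dr cosθ = |CA|² = 0.066753 m²;  d cosθ + r = +0.18352 m.
|ω_lever| = |0.0956·9.948·+0.18352| / 0.066753 = 2.6147 rad/s.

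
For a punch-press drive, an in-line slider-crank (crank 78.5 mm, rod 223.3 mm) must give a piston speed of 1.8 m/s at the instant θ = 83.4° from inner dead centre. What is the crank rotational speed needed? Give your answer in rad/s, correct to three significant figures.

22.1

For an in-line slider-crank, |v_piston| = rω|sinθ|·[1 + r cosθ/√(L² − r² sin²θ)].
With r = 0.0785 m, L = 0.2233 m, θ = 83.4°: the bracketed kinematic factor |dx/dθ| = 0.081342 m.
ω = v/|dx/dθ| = 1.8/0.081342 = 22.129 rad/s.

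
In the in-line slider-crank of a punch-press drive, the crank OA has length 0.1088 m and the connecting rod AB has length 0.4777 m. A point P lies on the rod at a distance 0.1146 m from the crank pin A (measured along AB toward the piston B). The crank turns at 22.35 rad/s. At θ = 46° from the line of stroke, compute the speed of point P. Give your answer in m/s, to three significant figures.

ω = 22.35 rad/s.  Crank-pin speed |V_A| = rω = 2.4317 m/s, perpendicular to OA.
Rod angle: sinφ = −(r/L) sinθ ⇒ φ = -9.430°; ω_rod = −rω cosθ/√(L²−r²sin²θ) = -3.5845 rad/s.
V_P = V_A + ω_rod × AP, with AP = 0.1146 m along the rod.
Components: V_Px = −rω sinθ − a·ω_rod·sinφ = -1.8165 m/s;  V_Py = rω cosθ + a·ω_rod·cosφ = +1.284 m/s.
|V_P| = √(V_Px² + V_Py²) = 2.2245 m/s.

2.22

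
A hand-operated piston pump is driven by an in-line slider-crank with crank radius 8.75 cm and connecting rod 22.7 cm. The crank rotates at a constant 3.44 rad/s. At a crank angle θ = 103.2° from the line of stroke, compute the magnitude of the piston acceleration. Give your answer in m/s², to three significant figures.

ω = 3.44 rad/s
x(θ) = r cosθ + √(L² − r² sin²θ); with ω constant, a = ω²·d²x/dθ².
d²x/dθ² = −r cosθ − r²(cos2θ)/√u − r⁴ sin²2θ/(4u^{3/2}),  u = L² − r² sin²θ = 0.044272 m².
Substituting r = 0.0875 m, L = 0.227 m, θ = 103.2°: d²x/dθ² = +0.052262 m.
a = ω²·d²x/dθ² = (3.44)²·(+0.052262) = +0.61845 m/s²;  |a| = 0.61845 m/s².

0.618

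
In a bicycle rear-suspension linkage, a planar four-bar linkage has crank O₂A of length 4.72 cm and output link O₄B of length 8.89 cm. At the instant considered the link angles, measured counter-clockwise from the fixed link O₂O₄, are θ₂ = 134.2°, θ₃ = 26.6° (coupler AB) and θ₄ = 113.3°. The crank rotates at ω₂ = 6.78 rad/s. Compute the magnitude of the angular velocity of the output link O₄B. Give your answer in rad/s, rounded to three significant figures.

3.44

ω₂ = 6.78 rad/s
Differentiating the loop-closure r₂e^{iθ₂}+r₃e^{iθ₃}=r₁+r₄e^{iθ₄} gives r₂ω₂e^{iθ₂}+r₃ω₃e^{iθ₃}=r₄ω₄e^{iθ₄}.
Eliminating the other unknown: ω₄ = r₂ω₂ sin(θ₂−θ₃) / [r₄ sin(θ₄−θ₃)].
Numerator sine = +0.95319; denominator sine = +0.99834.
Result = 0.0472·6.78·(+0.95319) / (0.0889·(+0.99834)) = +3.4369 rad/s; magnitude 3.4369 rad/s.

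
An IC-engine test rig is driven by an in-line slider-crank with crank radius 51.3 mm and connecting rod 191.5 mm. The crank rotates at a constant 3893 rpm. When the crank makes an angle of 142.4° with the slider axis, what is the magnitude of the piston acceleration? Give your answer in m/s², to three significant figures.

6120

ω = 2π·3893/60 = 407.7 rad/s
x(θ) = r cosθ + √(L² − r² sin²θ); with ω constant, a = ω²·d²x/dθ².
d²x/dθ² = −r cosθ − r²(cos2θ)/√u − r⁴ sin²2θ/(4u^{3/2}),  u = L² − r² sin²θ = 0.0356925 m².
Substituting r = 0.0513 m, L = 0.1915 m, θ = 142.4°: d²x/dθ² = +0.036846 m.
a = ω²·d²x/dθ² = (407.7)²·(+0.036846) = +6123.8 m/s²;  |a| = 6123.8 m/s².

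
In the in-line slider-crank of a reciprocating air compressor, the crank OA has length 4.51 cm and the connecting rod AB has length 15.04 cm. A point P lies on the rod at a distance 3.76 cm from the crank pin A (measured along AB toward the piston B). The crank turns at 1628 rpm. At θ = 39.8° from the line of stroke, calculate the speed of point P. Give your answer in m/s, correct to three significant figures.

ω = 170.5 rad/s.  Crank-pin speed |V_A| = rω = 7.6888 m/s, perpendicular to OA.
Rod angle: sinφ = −(r/L) sinθ ⇒ φ = -11.066°; ω_rod = −rω cosθ/√(L²−r²sin²θ) = -40.021 rad/s.
V_P = V_A + ω_rod × AP, with AP = 0.0376 m along the rod.
Components: V_Px = −rω sinθ − a·ω_rod·sinφ = -5.2105 m/s;  V_Py = rω cosθ + a·ω_rod·cosφ = +4.4304 m/s.
|V_P| = √(V_Px² + V_Py²) = 6.8394 m/s.

6.84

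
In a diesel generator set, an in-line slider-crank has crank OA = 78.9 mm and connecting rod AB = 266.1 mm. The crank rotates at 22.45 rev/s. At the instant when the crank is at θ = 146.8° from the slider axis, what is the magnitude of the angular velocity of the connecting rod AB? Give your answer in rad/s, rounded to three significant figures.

35.5

ω = 141.1 rad/s (converted from 22.45 rev/s).
The rod makes angle φ with the slider axis where L sinφ = r sinθ; differentiating, L cosφ·φ̇ = r ω cosθ.
L cosφ = √(L² − r² sin²θ) = 0.26257 m.
|ω_rod| = r ω |cosθ| / √(L² − r² sin²θ) = 0.0789·141.1·0.83676/0.26257 = 35.468 rad/s.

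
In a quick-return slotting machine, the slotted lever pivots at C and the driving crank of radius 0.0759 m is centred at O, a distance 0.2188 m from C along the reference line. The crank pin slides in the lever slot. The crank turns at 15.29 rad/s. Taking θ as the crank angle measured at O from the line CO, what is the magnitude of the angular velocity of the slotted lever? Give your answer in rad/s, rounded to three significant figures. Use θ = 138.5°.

3.55

ω = 15.29 rad/s
Crank pin A relative to C: A = (d + r cosθ, r sinθ); lever angle φ = atan2(r sinθ, d + r cosθ).
Differentiating tanφ: φ̇ = rω(d cosθ + r)/(d² + r² + 2dr cosθ).
d² + r² + 2dr cosθ = |CA|² = 0.0287586 m²;  d cosθ + r = -0.087972 m.
|ω_lever| = |0.0759·15.29·-0.087972| / 0.0287586 = 3.55 rad/s.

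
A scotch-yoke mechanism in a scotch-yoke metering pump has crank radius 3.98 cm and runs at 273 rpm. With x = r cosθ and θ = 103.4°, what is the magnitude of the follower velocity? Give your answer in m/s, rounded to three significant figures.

ω = 28.59 rad/s (from 273 rpm).
x = r cosθ ⇒ ẋ = −rω sinθ.
|v| = rω|sinθ| = 0.0398·28.59·|sin 103.4°| = 1.1068 m/s.

1.11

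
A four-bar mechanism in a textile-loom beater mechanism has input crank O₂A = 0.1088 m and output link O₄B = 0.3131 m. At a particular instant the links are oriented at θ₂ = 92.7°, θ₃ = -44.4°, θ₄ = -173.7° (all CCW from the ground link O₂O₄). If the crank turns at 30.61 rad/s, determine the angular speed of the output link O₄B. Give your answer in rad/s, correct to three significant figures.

9.36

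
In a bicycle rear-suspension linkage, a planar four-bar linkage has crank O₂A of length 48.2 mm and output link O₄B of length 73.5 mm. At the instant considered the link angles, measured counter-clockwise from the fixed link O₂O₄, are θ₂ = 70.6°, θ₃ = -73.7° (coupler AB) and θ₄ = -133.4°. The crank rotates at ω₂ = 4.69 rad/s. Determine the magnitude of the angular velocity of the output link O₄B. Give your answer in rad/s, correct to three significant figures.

2.08

ω₂ = 4.69 rad/s
Differentiating the loop-closure r₂e^{iθ₂}+r₃e^{iθ₃}=r₁+r₄e^{iθ₄} gives r₂ω₂e^{iθ₂}+r₃ω₃e^{iθ₃}=r₄ω₄e^{iθ₄}.
Eliminating the other unknown: ω₄ = r₂ω₂ sin(θ₂−θ₃) / [r₄ sin(θ₄−θ₃)].
Numerator sine = +0.58354; denominator sine = -0.86340.
Result = 0.0482·4.69·(+0.58354) / (0.0735·(-0.86340)) = -2.0787 rad/s; magnitude 2.0787 rad/s.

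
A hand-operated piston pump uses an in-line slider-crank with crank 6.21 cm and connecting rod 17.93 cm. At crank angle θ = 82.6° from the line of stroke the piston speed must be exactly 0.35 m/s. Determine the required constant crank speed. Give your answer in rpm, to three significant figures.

51.8

For an in-line slider-crank, |v_piston| = rω|sinθ|·[1 + r cosθ/√(L² − r² sin²θ)].
With r = 0.0621 m, L = 0.1793 m, θ = 82.6°: the bracketed kinematic factor |dx/dθ| = 0.064508 m.
ω = v/|dx/dθ| = 0.35/0.064508 = 5.4257 rad/s.
N = 60ω/(2π) = 51.812 rpm.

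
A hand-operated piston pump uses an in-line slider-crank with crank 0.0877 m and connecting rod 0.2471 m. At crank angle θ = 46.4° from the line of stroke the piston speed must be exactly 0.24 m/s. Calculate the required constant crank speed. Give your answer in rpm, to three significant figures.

28.8

For an in-line slider-crank, |v_piston| = rω|sinθ|·[1 + r cosθ/√(L² − r² sin²θ)].
With r = 0.0877 m, L = 0.2471 m, θ = 46.4°: the bracketed kinematic factor |dx/dθ| = 0.079595 m.
ω = v/|dx/dθ| = 0.24/0.079595 = 3.0153 rad/s.
N = 60ω/(2π) = 28.794 rpm.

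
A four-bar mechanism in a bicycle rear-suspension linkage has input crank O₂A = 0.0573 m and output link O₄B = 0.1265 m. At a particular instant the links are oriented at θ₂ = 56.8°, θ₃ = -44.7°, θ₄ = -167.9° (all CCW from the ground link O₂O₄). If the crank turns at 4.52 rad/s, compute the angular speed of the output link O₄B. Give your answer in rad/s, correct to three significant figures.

ω₂ = 4.52 rad/s
Differentiating the loop-closure r₂e^{iθ₂}+r₃e^{iθ₃}=r₁+r₄e^{iθ₄} gives r₂ω₂e^{iθ₂}+r₃ω₃e^{iθ₃}=r₄ω₄e^{iθ₄}.
Eliminating the other unknown: ω₄ = r₂ω₂ sin(θ₂−θ₃) / [r₄ sin(θ₄−θ₃)].
Numerator sine = +0.97992; denominator sine = -0.83676.
Result = 0.0573·4.52·(+0.97992) / (0.1265·(-0.83676)) = -2.3977 rad/s; magnitude 2.3977 rad/s.

2.40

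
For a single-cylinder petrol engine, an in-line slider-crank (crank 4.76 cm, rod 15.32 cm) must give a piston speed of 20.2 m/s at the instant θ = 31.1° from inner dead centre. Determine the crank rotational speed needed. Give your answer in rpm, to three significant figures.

For an in-line slider-crank, |v_piston| = rω|sinθ|·[1 + r cosθ/√(L² − r² sin²θ)].
With r = 0.0476 m, L = 0.1532 m, θ = 31.1°: the bracketed kinematic factor |dx/dθ| = 0.031214 m.
ω = v/|dx/dθ| = 20.2/0.031214 = 647.14 rad/s.
N = 60ω/(2π) = 6179.8 rpm.

6180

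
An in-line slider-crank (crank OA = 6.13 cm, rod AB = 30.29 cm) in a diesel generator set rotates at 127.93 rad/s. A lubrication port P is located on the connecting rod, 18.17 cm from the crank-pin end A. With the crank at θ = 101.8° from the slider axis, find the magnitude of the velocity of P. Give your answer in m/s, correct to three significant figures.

ω = 127.9 rad/s.  Crank-pin speed |V_A| = rω = 7.8421 m/s, perpendicular to OA.
Rod angle: sinφ = −(r/L) sinθ ⇒ φ = -11.426°; ω_rod = −rω cosθ/√(L²−r²sin²θ) = +5.4015 rad/s.
V_P = V_A + ω_rod × AP, with AP = 0.1817 m along the rod.
Components: V_Px = −rω sinθ − a·ω_rod·sinφ = -7.482 m/s;  V_Py = rω cosθ + a·ω_rod·cosφ = -0.64168 m/s.
|V_P| = √(V_Px² + V_Py²) = 7.5094 m/s.

7.51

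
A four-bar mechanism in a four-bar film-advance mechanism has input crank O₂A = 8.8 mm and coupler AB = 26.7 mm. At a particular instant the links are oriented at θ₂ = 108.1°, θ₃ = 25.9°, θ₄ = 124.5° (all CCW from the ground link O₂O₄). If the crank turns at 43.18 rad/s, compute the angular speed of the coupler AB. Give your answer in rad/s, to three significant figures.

ω₂ = 43.18 rad/s
Differentiating the loop-closure r₂e^{iθ₂}+r₃e^{iθ₃}=r₁+r₄e^{iθ₄} gives r₂ω₂e^{iθ₂}+r₃ω₃e^{iθ₃}=r₄ω₄e^{iθ₄}.
Eliminating the other unknown: ω₃ = r₂ω₂ sin(θ₄−θ₂) / [r₃ sin(θ₃−θ₄)].
Numerator sine = +0.28234; denominator sine = -0.98876.
Result = 0.0088·43.18·(+0.28234) / (0.0267·(-0.98876)) = -4.0639 rad/s; magnitude 4.0639 rad/s.

4.06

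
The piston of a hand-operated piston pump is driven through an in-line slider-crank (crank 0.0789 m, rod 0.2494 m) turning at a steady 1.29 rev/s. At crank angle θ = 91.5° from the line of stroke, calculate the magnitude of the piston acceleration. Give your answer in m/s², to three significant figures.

1.86

ω = 2π·1.29 = 8.105 rad/s
x(θ) = r cosθ + √(L² − r² sin²θ); with ω constant, a = ω²·d²x/dθ².
d²x/dθ² = −r cosθ − r²(cos2θ)/√u − r⁴ sin²2θ/(4u^{3/2}),  u = L² − r² sin²θ = 0.0559794 m².
Substituting r = 0.0789 m, L = 0.2494 m, θ = 91.5°: d²x/dθ² = +0.028338 m.
a = ω²·d²x/dθ² = (8.105)²·(+0.028338) = +1.8617 m/s²;  |a| = 1.8617 m/s².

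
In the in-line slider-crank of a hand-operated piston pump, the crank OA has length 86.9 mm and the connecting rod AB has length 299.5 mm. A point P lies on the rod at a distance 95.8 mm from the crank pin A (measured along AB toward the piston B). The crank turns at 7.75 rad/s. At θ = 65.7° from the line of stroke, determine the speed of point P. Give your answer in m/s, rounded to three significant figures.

ω = 7.75 rad/s.  Crank-pin speed |V_A| = rω = 0.67348 m/s, perpendicular to OA.
Rod angle: sinφ = −(r/L) sinθ ⇒ φ = -15.334°; ω_rod = −rω cosθ/√(L²−r²sin²θ) = -0.95952 rad/s.
V_P = V_A + ω_rod × AP, with AP = 0.0958 m along the rod.
Components: V_Px = −rω sinθ − a·ω_rod·sinφ = -0.63812 m/s;  V_Py = rω cosθ + a·ω_rod·cosφ = +0.1885 m/s.
|V_P| = √(V_Px² + V_Py²) = 0.66537 m/s.

0.665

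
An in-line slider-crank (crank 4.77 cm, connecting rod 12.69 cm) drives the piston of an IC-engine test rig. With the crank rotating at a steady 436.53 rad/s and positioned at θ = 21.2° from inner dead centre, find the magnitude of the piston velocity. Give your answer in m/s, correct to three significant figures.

ω = 436.5 rad/s
For an in-line slider-crank, x = r cosθ + √(L² − r² sin²θ), so v = −rω sinθ·[1 + r cosθ/√(L² − r² sin²θ)].
With r = 0.0477 m, L = 0.1269 m, θ = 21.2°: √(L² − r² sin²θ) = 0.12572 m.
v = −0.0477·436.5·0.36162·[1 + 0.0477·0.93232/0.12572] = -10.193 m/s.
|v| = 10.193 m/s.

10.2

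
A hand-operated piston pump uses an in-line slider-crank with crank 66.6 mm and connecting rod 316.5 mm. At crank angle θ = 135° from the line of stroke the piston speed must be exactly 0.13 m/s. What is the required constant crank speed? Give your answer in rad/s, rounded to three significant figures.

For an in-line slider-crank, |v_piston| = rω|sinθ|·[1 + r cosθ/√(L² − r² sin²θ)].
With r = 0.0666 m, L = 0.3165 m, θ = 135°: the bracketed kinematic factor |dx/dθ| = 0.040007 m.
ω = v/|dx/dθ| = 0.13/0.040007 = 3.2494 rad/s.

3.25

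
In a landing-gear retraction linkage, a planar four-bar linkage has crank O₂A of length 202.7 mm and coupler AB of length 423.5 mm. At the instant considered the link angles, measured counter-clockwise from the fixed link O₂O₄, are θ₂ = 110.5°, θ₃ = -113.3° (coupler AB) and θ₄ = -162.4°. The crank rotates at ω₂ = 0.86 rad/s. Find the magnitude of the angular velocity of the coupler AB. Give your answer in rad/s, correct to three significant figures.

0.544

ω₂ = 0.86 rad/s
Differentiating the loop-closure r₂e^{iθ₂}+r₃e^{iθ₃}=r₁+r₄e^{iθ₄} gives r₂ω₂e^{iθ₂}+r₃ω₃e^{iθ₃}=r₄ω₄e^{iθ₄}.
Eliminating the other unknown: ω₃ = r₂ω₂ sin(θ₄−θ₂) / [r₃ sin(θ₃−θ₄)].
Numerator sine = +0.99872; denominator sine = +0.75585.
Result = 0.2027·0.86·(+0.99872) / (0.4235·(+0.75585)) = +0.54388 rad/s; magnitude 0.54388 rad/s.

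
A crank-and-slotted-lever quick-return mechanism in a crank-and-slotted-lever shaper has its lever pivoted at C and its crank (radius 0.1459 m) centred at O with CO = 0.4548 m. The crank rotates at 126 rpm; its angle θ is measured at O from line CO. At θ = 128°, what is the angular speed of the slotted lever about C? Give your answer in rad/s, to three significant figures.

1.76

ω = 13.19 rad/s (from 126 rpm).
Crank pin A relative to C: A = (d + r cosθ, r sinθ); lever angle φ = atan2(r sinθ, d + r cosθ).
Differentiating tanφ: φ̇ = rω(d cosθ + r)/(d² + r² + 2dr cosθ).
d² + r² + 2dr cosθ = |CA|² = 0.146425 m²;  d cosθ + r = -0.1341 m.
|ω_lever| = |0.1459·13.19·-0.1341| / 0.146425 = 1.7631 rad/s.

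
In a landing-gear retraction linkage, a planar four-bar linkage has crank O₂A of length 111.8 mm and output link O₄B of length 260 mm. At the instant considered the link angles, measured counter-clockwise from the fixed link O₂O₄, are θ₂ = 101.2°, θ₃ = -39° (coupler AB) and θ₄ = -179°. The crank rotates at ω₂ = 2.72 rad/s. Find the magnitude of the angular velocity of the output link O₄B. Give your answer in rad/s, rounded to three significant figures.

1.16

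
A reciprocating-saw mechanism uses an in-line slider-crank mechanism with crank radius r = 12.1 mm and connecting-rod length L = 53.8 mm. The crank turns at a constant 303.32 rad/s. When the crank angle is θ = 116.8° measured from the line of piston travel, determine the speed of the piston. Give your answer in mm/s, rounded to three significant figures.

ω = 303.3 rad/s
For an in-line slider-crank, x = r cosθ + √(L² − r² sin²θ), so v = −rω sinθ·[1 + r cosθ/√(L² − r² sin²θ)].
With r = 0.0121 m, L = 0.0538 m, θ = 116.8°: √(L² − r² sin²θ) = 0.052705 m.
v = −0.0121·303.3·0.89259·[1 + 0.0121·-0.45088/0.052705] = -2.9368 m/s.
|v| = 2.9368 m/s = 2936.8 mm/s.

2940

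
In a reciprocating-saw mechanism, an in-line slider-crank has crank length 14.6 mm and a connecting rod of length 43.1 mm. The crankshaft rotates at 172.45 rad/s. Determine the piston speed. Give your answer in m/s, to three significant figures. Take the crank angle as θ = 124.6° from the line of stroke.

ω = 172.4 rad/s
For an in-line slider-crank, x = r cosθ + √(L² − r² sin²θ), so v = −rω sinθ·[1 + r cosθ/√(L² − r² sin²θ)].
With r = 0.0146 m, L = 0.0431 m, θ = 124.6°: √(L² − r² sin²θ) = 0.041391 m.
v = −0.0146·172.4·0.82314·[1 + 0.0146·-0.56784/0.041391] = -1.6574 m/s.
|v| = 1.6574 m/s.

1.66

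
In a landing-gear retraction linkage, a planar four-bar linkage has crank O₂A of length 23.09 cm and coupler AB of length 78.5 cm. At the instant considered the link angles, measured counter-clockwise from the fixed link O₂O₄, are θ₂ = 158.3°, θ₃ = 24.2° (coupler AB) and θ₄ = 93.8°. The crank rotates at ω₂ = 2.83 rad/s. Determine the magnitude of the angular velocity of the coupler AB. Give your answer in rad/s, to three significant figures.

0.802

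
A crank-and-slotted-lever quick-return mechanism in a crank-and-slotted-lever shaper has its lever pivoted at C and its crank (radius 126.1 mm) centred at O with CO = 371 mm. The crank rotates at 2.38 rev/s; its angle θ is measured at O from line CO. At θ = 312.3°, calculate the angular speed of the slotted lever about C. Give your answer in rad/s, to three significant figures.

3.27

ω = 14.95 rad/s (from 2.38 rev/s).
Crank pin A relative to C: A = (d + r cosθ, r sinθ); lever angle φ = atan2(r sinθ, d + r cosθ).
Differentiating tanφ: φ̇ = rω(d cosθ + r)/(d² + r² + 2dr cosθ).
d² + r² + 2dr cosθ = |CA|² = 0.216513 m²;  d cosθ + r = +0.37579 m.
|ω_lever| = |0.1261·14.95·+0.37579| / 0.216513 = 3.2729 rad/s.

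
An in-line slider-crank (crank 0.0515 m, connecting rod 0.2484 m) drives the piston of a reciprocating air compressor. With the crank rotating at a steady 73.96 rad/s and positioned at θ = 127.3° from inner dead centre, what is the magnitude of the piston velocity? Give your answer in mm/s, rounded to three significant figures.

2640

ω = 73.96 rad/s
For an in-line slider-crank, x = r cosθ + √(L² − r² sin²θ), so v = −rω sinθ·[1 + r cosθ/√(L² − r² sin²θ)].
With r = 0.0515 m, L = 0.2484 m, θ = 127.3°: √(L² − r² sin²θ) = 0.245 m.
v = −0.0515·73.96·0.79547·[1 + 0.0515·-0.60599/0.245] = -2.644 m/s.
|v| = 2.644 m/s = 2644 mm/s.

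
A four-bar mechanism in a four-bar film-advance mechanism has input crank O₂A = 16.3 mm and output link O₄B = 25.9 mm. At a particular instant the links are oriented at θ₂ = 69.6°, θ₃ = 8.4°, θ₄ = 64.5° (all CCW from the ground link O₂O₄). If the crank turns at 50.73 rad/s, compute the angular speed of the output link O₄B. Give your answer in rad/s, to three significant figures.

ω₂ = 50.73 rad/s
Differentiating the loop-closure r₂e^{iθ₂}+r₃e^{iθ₃}=r₁+r₄e^{iθ₄} gives r₂ω₂e^{iθ₂}+r₃ω₃e^{iθ₃}=r₄ω₄e^{iθ₄}.
Eliminating the other unknown: ω₄ = r₂ω₂ sin(θ₂−θ₃) / [r₄ sin(θ₄−θ₃)].
Numerator sine = +0.87631; denominator sine = +0.83001.
Result = 0.0163·50.73·(+0.87631) / (0.0259·(+0.83001)) = +33.707 rad/s; magnitude 33.707 rad/s.

33.7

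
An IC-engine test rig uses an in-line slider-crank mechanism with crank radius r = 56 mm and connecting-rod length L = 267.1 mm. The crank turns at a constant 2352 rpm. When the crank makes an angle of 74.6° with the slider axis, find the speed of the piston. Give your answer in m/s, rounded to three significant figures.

ω = 2π·2352/60 = 246.3 rad/s
For an in-line slider-crank, x = r cosθ + √(L² − r² sin²θ), so v = −rω sinθ·[1 + r cosθ/√(L² − r² sin²θ)].
With r = 0.056 m, L = 0.2671 m, θ = 74.6°: √(L² − r² sin²θ) = 0.26159 m.
v = −0.056·246.3·0.96410·[1 + 0.056·0.26556/0.26159] = -14.054 m/s.
|v| = 14.054 m/s.

14.1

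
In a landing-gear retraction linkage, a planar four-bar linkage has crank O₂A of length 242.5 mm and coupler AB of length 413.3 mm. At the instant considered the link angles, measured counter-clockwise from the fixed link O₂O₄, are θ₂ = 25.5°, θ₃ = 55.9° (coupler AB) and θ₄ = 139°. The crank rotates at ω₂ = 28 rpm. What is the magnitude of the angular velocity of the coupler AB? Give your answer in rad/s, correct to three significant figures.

ω₂ = 2.932 rad/s (from 28 rpm).
Differentiating the loop-closure r₂e^{iθ₂}+r₃e^{iθ₃}=r₁+r₄e^{iθ₄} gives r₂ω₂e^{iθ₂}+r₃ω₃e^{iθ₃}=r₄ω₄e^{iθ₄}.
Eliminating the other unknown: ω₃ = r₂ω₂ sin(θ₄−θ₂) / [r₃ sin(θ₃−θ₄)].
Numerator sine = +0.91706; denominator sine = -0.99276.
Result = 0.2425·2.932·(+0.91706) / (0.4133·(-0.99276)) = -1.5892 rad/s; magnitude 1.5892 rad/s.

1.59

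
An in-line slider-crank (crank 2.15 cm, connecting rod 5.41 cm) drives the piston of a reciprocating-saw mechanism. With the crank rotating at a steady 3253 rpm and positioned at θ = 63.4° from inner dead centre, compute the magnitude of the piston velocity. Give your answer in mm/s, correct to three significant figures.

7800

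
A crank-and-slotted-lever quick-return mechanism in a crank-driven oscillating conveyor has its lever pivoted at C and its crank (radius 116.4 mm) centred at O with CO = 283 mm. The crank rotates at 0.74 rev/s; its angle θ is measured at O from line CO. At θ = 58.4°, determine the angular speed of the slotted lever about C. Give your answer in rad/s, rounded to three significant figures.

ω = 4.65 rad/s (from 0.74 rev/s).
Crank pin A relative to C: A = (d + r cosθ, r sinθ); lever angle φ = atan2(r sinθ, d + r cosθ).
Differentiating tanφ: φ̇ = rω(d cosθ + r)/(d² + r² + 2dr cosθ).
d² + r² + 2dr cosθ = |CA|² = 0.128159 m²;  d cosθ + r = +0.26469 m.
|ω_lever| = |0.1164·4.65·+0.26469| / 0.128159 = 1.1178 rad/s.

1.12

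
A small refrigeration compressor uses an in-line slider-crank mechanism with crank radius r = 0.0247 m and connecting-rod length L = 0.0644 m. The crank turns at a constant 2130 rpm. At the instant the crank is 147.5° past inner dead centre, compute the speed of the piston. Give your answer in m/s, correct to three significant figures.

ω = 2π·2130/60 = 223.1 rad/s
For an in-line slider-crank, x = r cosθ + √(L² − r² sin²θ), so v = −rω sinθ·[1 + r cosθ/√(L² − r² sin²θ)].
With r = 0.0247 m, L = 0.0644 m, θ = 147.5°: √(L² − r² sin²θ) = 0.063018 m.
v = −0.0247·223.1·0.53730·[1 + 0.0247·-0.84339/0.063018] = -1.9816 m/s.
|v| = 1.9816 m/s.

1.98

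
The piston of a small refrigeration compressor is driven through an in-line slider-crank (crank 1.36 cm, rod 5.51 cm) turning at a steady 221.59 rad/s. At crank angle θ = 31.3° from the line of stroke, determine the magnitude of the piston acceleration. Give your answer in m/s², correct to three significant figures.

649

ω = 221.6 rad/s
x(θ) = r cosθ + √(L² − r² sin²θ); with ω constant, a = ω²·d²x/dθ².
d²x/dθ² = −r cosθ − r²(cos2θ)/√u − r⁴ sin²2θ/(4u^{3/2}),  u = L² − r² sin²θ = 0.00298609 m².
Substituting r = 0.0136 m, L = 0.0551 m, θ = 31.3°: d²x/dθ² = -0.01322 m.
a = ω²·d²x/dθ² = (221.6)²·(-0.01322) = -649.11 m/s²;  |a| = 649.11 m/s².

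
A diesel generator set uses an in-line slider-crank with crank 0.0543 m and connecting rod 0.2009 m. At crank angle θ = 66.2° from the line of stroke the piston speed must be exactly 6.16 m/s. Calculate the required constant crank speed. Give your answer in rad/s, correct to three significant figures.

For an in-line slider-crank, |v_piston| = rω|sinθ|·[1 + r cosθ/√(L² − r² sin²θ)].
With r = 0.0543 m, L = 0.2009 m, θ = 66.2°: the bracketed kinematic factor |dx/dθ| = 0.055275 m.
ω = v/|dx/dθ| = 6.16/0.055275 = 111.44 rad/s.

111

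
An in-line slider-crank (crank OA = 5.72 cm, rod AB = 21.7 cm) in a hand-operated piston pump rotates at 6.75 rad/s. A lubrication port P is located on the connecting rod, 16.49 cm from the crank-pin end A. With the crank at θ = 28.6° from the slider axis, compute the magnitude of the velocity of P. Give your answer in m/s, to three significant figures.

ω = 6.75 rad/s.  Crank-pin speed |V_A| = rω = 0.3861 m/s, perpendicular to OA.
Rod angle: sinφ = −(r/L) sinθ ⇒ φ = -7.249°; ω_rod = −rω cosθ/√(L²−r²sin²θ) = -1.5747 rad/s.
V_P = V_A + ω_rod × AP, with AP = 0.1649 m along the rod.
Components: V_Px = −rω sinθ − a·ω_rod·sinφ = -0.21759 m/s;  V_Py = rω cosθ + a·ω_rod·cosφ = +0.081389 m/s.
|V_P| = √(V_Px² + V_Py²) = 0.23231 m/s.

0.232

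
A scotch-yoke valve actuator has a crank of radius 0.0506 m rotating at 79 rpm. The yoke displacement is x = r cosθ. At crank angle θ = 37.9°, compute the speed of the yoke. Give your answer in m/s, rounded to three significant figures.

ω = 8.273 rad/s (from 79 rpm).
x = r cosθ ⇒ ẋ = −rω sinθ.
|v| = rω|sinθ| = 0.0506·8.273·|sin 37.9°| = 0.25714 m/s.

0.257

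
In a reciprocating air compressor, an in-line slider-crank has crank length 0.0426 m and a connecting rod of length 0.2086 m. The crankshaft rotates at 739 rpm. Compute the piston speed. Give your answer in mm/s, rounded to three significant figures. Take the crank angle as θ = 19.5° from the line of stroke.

ω = 2π·739/60 = 77.39 rad/s
For an in-line slider-crank, x = r cosθ + √(L² − r² sin²θ), so v = −rω sinθ·[1 + r cosθ/√(L² − r² sin²θ)].
With r = 0.0426 m, L = 0.2086 m, θ = 19.5°: √(L² − r² sin²θ) = 0.20811 m.
v = −0.0426·77.39·0.33381·[1 + 0.0426·0.94264/0.20811] = -1.3128 m/s.
|v| = 1.3128 m/s = 1312.8 mm/s.

1310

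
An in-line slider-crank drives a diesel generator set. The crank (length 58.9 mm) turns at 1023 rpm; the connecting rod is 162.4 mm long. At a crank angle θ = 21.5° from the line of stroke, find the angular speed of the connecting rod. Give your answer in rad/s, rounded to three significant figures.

ω = 107.1 rad/s (converted from 1023 rpm).
The rod makes angle φ with the slider axis where L sinφ = r sinθ; differentiating, L cosφ·φ̇ = r ω cosθ.
L cosφ = √(L² − r² sin²θ) = 0.16096 m.
|ω_rod| = r ω |cosθ| / √(L² − r² sin²θ) = 0.0589·107.1·0.93042/0.16096 = 36.474 rad/s.

36.5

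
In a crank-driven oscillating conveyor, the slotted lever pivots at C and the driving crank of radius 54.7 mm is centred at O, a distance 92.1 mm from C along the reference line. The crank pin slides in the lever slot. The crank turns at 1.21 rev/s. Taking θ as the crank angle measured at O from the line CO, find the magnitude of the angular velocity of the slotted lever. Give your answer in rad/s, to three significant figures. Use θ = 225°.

0.997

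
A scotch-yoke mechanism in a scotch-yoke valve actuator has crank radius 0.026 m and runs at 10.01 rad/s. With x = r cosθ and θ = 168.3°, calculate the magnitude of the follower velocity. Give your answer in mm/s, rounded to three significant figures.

52.8

ω = 10.01 rad/s
x = r cosθ ⇒ ẋ = −rω sinθ.
|v| = rω|sinθ| = 0.026·10.01·|sin 168.3°| = 0.052777 m/s = 52.777 mm/s.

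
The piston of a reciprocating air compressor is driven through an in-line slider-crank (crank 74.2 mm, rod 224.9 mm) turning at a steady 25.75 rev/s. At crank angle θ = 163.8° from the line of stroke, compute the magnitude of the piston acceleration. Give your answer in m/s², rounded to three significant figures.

1320

ω = 2π·25.8 = 161.8 rad/s
x(θ) = r cosθ + √(L² − r² sin²θ); with ω constant, a = ω²·d²x/dθ².
d²x/dθ² = −r cosθ − r²(cos2θ)/√u − r⁴ sin²2θ/(4u^{3/2}),  u = L² − r² sin²θ = 0.0501515 m².
Substituting r = 0.0742 m, L = 0.2249 m, θ = 163.8°: d²x/dθ² = +0.050302 m.
a = ω²·d²x/dθ² = (161.8)²·(+0.050302) = +1316.8 m/s²;  |a| = 1316.8 m/s².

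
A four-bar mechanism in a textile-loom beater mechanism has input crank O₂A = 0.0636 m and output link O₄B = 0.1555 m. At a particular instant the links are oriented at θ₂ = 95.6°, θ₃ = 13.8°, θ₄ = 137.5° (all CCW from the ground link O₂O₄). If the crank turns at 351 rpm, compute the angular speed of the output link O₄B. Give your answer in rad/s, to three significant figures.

17.9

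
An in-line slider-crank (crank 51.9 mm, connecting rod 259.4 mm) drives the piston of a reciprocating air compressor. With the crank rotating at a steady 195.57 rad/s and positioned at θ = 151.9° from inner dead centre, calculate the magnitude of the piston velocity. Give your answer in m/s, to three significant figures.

ω = 195.6 rad/s
For an in-line slider-crank, x = r cosθ + √(L² − r² sin²θ), so v = −rω sinθ·[1 + r cosθ/√(L² − r² sin²θ)].
With r = 0.0519 m, L = 0.2594 m, θ = 151.9°: √(L² − r² sin²θ) = 0.25825 m.
v = −0.0519·195.6·0.47101·[1 + 0.0519·-0.88213/0.25825] = -3.9333 m/s.
|v| = 3.9333 m/s.

3.93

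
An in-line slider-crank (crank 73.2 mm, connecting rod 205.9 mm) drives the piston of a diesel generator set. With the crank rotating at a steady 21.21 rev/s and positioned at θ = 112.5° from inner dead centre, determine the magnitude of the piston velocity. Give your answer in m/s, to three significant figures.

ω = 2π·21.2 = 133.3 rad/s
For an in-line slider-crank, x = r cosθ + √(L² − r² sin²θ), so v = −rω sinθ·[1 + r cosθ/√(L² − r² sin²θ)].
With r = 0.0732 m, L = 0.2059 m, θ = 112.5°: √(L² − r² sin²θ) = 0.19448 m.
v = −0.0732·133.3·0.92388·[1 + 0.0732·-0.38268/0.19448] = -7.7144 m/s.
|v| = 7.7144 m/s.

7.71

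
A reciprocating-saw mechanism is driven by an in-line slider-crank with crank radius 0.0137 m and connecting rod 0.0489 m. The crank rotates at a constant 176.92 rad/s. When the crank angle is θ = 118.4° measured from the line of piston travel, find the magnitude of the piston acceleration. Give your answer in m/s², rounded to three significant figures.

ω = 176.9 rad/s
x(θ) = r cosθ + √(L² − r² sin²θ); with ω constant, a = ω²·d²x/dθ².
d²x/dθ² = −r cosθ − r²(cos2θ)/√u − r⁴ sin²2θ/(4u^{3/2}),  u = L² − r² sin²θ = 0.00224598 m².
Substituting r = 0.0137 m, L = 0.0489 m, θ = 118.4°: d²x/dθ² = +0.0086267 m.
a = ω²·d²x/dθ² = (176.9)²·(+0.0086267) = +270.02 m/s²;  |a| = 270.02 m/s².

270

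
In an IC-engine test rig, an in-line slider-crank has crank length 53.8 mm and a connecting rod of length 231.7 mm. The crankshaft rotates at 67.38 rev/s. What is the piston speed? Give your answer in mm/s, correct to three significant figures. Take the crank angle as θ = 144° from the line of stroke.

10800

ω = 2π·67.4 = 423.4 rad/s
For an in-line slider-crank, x = r cosθ + √(L² − r² sin²θ), so v = −rω sinθ·[1 + r cosθ/√(L² − r² sin²θ)].
With r = 0.0538 m, L = 0.2317 m, θ = 144°: √(L² − r² sin²θ) = 0.22953 m.
v = −0.0538·423.4·0.58779·[1 + 0.0538·-0.80902/0.22953] = -10.849 m/s.
|v| = 10.849 m/s = 10849 mm/s.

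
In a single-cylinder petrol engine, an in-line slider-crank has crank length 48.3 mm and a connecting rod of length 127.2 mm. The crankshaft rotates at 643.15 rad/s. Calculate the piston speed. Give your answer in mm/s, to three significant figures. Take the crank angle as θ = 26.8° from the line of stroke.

ω = 643.1 rad/s
For an in-line slider-crank, x = r cosθ + √(L² − r² sin²θ), so v = −rω sinθ·[1 + r cosθ/√(L² − r² sin²θ)].
With r = 0.0483 m, L = 0.1272 m, θ = 26.8°: √(L² − r² sin²θ) = 0.12532 m.
v = −0.0483·643.1·0.45088·[1 + 0.0483·0.89259/0.12532] = -18.824 m/s.
|v| = 18.824 m/s = 18824 mm/s.

18800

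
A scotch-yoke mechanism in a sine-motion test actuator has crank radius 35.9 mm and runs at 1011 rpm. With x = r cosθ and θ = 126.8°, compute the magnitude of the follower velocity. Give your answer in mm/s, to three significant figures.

3040

ω = 105.9 rad/s (from 1011 rpm).
x = r cosθ ⇒ ẋ = −rω sinθ.
|v| = rω|sinθ| = 0.0359·105.9·|sin 126.8°| = 3.0434 m/s = 3043.4 mm/s.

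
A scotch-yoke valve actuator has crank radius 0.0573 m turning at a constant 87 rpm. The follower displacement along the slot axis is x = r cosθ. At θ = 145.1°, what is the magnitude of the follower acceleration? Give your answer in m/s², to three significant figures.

3.90

ω = 9.111 rad/s (from 87 rpm).
x = r cosθ ⇒ ẍ = −rω² cosθ (ω constant).
|a| = rω²|cosθ| = 0.0573·(9.111)²·|cos 145.1°| = 3.9007 m/s².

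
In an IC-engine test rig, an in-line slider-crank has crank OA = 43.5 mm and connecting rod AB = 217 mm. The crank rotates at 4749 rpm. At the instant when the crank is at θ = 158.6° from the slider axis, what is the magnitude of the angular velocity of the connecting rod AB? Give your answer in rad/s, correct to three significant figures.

93.1

ω = 497.3 rad/s (converted from 4749 rpm).
The rod makes angle φ with the slider axis where L sinφ = r sinθ; differentiating, L cosφ·φ̇ = r ω cosθ.
L cosφ = √(L² − r² sin²θ) = 0.21642 m.
|ω_rod| = r ω |cosθ| / √(L² − r² sin²θ) = 0.0435·497.3·0.93106/0.21642 = 93.068 rad/s.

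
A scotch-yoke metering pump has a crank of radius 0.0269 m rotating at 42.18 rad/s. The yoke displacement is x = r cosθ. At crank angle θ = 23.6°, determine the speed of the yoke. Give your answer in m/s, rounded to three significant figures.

0.454

ω = 42.18 rad/s
x = r cosθ ⇒ ẋ = −rω sinθ.
|v| = rω|sinθ| = 0.0269·42.18·|sin 23.6°| = 0.45425 m/s.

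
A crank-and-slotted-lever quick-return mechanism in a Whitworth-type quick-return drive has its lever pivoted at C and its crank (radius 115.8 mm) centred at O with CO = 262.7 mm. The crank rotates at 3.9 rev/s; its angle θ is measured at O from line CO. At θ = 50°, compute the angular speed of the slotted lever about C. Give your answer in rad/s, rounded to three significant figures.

6.65

ω = 24.5 rad/s (from 3.9 rev/s).
Crank pin A relative to C: A = (d + r cosθ, r sinθ); lever angle φ = atan2(r sinθ, d + r cosθ).
Differentiating tanφ: φ̇ = rω(d cosθ + r)/(d² + r² + 2dr cosθ).
d² + r² + 2dr cosθ = |CA|² = 0.121529 m²;  d cosθ + r = +0.28466 m.
|ω_lever| = |0.1158·24.5·+0.28466| / 0.121529 = 6.6466 rad/s.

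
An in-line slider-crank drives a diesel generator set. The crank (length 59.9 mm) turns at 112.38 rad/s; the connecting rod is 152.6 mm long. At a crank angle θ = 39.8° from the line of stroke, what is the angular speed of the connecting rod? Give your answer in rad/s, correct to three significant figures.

ω = 112.4 rad/s
The rod makes angle φ with the slider axis where L sinφ = r sinθ; differentiating, L cosφ·φ̇ = r ω cosθ.
L cosφ = √(L² − r² sin²θ) = 0.1477 m.
|ω_rod| = r ω |cosθ| / √(L² − r² sin²θ) = 0.0599·112.4·0.76828/0.1477 = 35.014 rad/s.

35.0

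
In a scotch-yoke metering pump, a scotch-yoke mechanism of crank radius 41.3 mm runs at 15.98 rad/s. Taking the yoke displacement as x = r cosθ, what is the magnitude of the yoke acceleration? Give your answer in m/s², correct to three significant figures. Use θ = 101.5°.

2.10

ω = 15.98 rad/s
x = r cosθ ⇒ ẍ = −rω² cosθ (ω constant).
|a| = rω²|cosθ| = 0.0413·(15.98)²·|cos 101.5°| = 2.1026 m/s².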